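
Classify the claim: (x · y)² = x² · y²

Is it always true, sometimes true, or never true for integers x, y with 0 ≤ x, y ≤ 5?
Always true

The identity holds for every pair in the range. For instance at (x, y) = (0, 0): both sides equal 0.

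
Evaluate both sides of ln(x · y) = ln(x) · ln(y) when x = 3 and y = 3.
LHS = ln(3 · 3) = ln(9) ≈ 2.197
RHS = ln(3) · ln(3) = ln(3)² ≈ 1.207

LHS ≠ RHS (they differ by about 0.9903), so the equation does not hold here.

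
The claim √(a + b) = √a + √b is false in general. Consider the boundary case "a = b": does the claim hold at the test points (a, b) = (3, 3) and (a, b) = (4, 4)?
No, fails at both test points

At (3, 3): LHS = √(6) ≈ 2.449 ≠ RHS = 2·√(3) ≈ 3.464
At (4, 4): LHS = 2·√(2) ≈ 2.828 ≠ RHS = 4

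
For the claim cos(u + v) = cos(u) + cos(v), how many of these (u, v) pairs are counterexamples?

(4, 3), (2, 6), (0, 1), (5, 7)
Testing each pair:
(4, 3): LHS = cos(7) ≈ 0.7539, RHS = cos(3) + cos(4) ≈ -1.644 → counterexample
(2, 6): LHS = cos(8) ≈ -0.1455, RHS = cos(2) + cos(6) ≈ 0.544 → counterexample
(0, 1): LHS = cos(1) ≈ 0.5403, RHS = cos(1) + 1 ≈ 1.54 → counterexample
(5, 7): LHS = cos(12) ≈ 0.8439, RHS = cos(5) + cos(7) ≈ 1.038 → counterexample

That makes 4 counterexamples.

Answer: 4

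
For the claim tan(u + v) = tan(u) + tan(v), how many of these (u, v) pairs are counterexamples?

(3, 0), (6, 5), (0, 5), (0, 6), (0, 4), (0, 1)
Testing each pair:
(3, 0): LHS = tan(3) ≈ -0.1425, RHS = tan(3) ≈ -0.1425 → satisfies claim
(6, 5): LHS = tan(11) ≈ -226, RHS = tan(5) + tan(6) ≈ -3.672 → counterexample
(0, 5): LHS = tan(5) ≈ -3.381, RHS = tan(5) ≈ -3.381 → satisfies claim
(0, 6): LHS = tan(6) ≈ -0.291, RHS = tan(6) ≈ -0.291 → satisfies claim
(0, 4): LHS = tan(4) ≈ 1.158, RHS = tan(4) ≈ 1.158 → satisfies claim
(0, 1): LHS = tan(1) ≈ 1.557, RHS = tan(1) ≈ 1.557 → satisfies claim

That makes 1 counterexample.

Answer: 1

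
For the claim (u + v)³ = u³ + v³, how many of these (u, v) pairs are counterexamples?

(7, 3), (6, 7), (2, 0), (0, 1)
2

Testing each pair:
(7, 3): LHS = 1000, RHS = 370 → counterexample
(6, 7): LHS = 2197, RHS = 559 → counterexample
(2, 0): LHS = 8, RHS = 8 → satisfies claim
(0, 1): LHS = 1, RHS = 1 → satisfies claim

That makes 2 counterexamples.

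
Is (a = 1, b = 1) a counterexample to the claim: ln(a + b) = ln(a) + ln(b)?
Yes

Substituting a = 1, b = 1:
LHS = ln(1 + 1) = ln(2) ≈ 0.6931
RHS = ln(1) + ln(1) = 0

Since LHS ≠ RHS, this pair disproves the claim.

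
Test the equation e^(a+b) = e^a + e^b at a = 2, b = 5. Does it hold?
Fails

Substituting a = 2, b = 5:

LHS = e^(2+5) = e^7 ≈ 1097
RHS = e^2 + e^5 ≈ 155.8

LHS ≠ RHS, so the equation does not hold at this point.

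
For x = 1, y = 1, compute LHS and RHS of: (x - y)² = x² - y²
LHS = (1 - 1)² = 0
RHS = 1² - 1² = 0

LHS = RHS: the two sides agree.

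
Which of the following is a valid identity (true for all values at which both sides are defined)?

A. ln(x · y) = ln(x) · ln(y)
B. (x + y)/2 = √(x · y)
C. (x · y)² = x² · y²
C

A: fails at (3, 3) — LHS = ln(9) ≈ 2.197, RHS = ln(3)² ≈ 1.207.
B: fails at (1, 2) — LHS = 3/2, RHS = √(2) ≈ 1.414.
C: holds — e.g. at (4, 4), both sides equal 256.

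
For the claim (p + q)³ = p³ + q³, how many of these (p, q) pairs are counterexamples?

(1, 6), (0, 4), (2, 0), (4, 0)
1

Testing each pair:
(1, 6): LHS = 343, RHS = 217 → counterexample
(0, 4): LHS = 64, RHS = 64 → satisfies claim
(2, 0): LHS = 8, RHS = 8 → satisfies claim
(4, 0): LHS = 64, RHS = 64 → satisfies claim

That makes 1 counterexample.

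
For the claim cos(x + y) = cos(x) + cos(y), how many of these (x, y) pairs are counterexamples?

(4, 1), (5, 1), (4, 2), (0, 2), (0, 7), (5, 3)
6

Testing each pair:
(4, 1): LHS = cos(5) ≈ 0.2837, RHS = cos(4) + cos(1) ≈ -0.1133 → counterexample
(5, 1): LHS = cos(6) ≈ 0.9602, RHS = cos(5) + cos(1) ≈ 0.824 → counterexample
(4, 2): LHS = cos(6) ≈ 0.9602, RHS = cos(4) + cos(2) ≈ -1.07 → counterexample
(0, 2): LHS = cos(2) ≈ -0.4161, RHS = cos(2) + 1 ≈ 0.5839 → counterexample
(0, 7): LHS = cos(7) ≈ 0.7539, RHS = cos(7) + 1 ≈ 1.754 → counterexample
(5, 3): LHS = cos(8) ≈ -0.1455, RHS = cos(3) + cos(5) ≈ -0.7063 → counterexample

That makes 6 counterexamples.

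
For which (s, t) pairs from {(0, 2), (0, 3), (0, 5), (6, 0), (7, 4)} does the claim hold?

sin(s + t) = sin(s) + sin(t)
Testing each pair:
(0, 2): LHS = sin(2) ≈ 0.9093, RHS = sin(2) ≈ 0.9093 → holds
(0, 3): LHS = sin(3) ≈ 0.1411, RHS = sin(3) ≈ 0.1411 → holds
(0, 5): LHS = sin(5) ≈ -0.9589, RHS = sin(5) ≈ -0.9589 → holds
(6, 0): LHS = sin(6) ≈ -0.2794, RHS = sin(6) ≈ -0.2794 → holds
(7, 4): LHS = sin(11) ≈ -1, RHS = sin(4) + sin(7) ≈ -0.09982 → fails

4 of 5 pairs satisfy the claim.

Answer: (0, 2), (0, 3), (0, 5), (6, 0)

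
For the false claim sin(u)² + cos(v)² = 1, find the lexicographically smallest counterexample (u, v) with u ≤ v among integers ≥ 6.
(u, v) = (6, 7)

At (6, 6): both sides equal 1, so it holds there.

Substituting (6, 7) into the claim:
LHS = sin(6)² + cos(7)² ≈ 0.6464
RHS = 1

Since LHS ≠ RHS, this pair disproves the claim, and no lexicographically smaller pair (u ≤ v, integers ≥ 6) does.

For instance (7, 13) is also a counterexample (LHS = sin(7)² + cos(13)² ≈ 1.255, RHS = 1), but it's lexicographically larger.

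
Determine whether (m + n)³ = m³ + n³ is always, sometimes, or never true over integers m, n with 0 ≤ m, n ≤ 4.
Sometimes true

It holds at (m, n) = (0, 1) (both sides equal 1), but fails at (m, n) = (1, 4) (LHS = 125, RHS = 65).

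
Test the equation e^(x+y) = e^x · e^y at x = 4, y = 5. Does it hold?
Holds

Substituting x = 4, y = 5:

LHS = e^(4+5) = e^9 ≈ 8103
RHS = e^4 · e^5 = e^9 ≈ 8103

LHS = RHS, so the equation holds at this point.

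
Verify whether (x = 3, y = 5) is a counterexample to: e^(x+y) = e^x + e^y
Yes

Substituting x = 3, y = 5:
LHS = e^(3+5) = e^8 ≈ 2981
RHS = e^3 + e^5 ≈ 168.5

Since LHS ≠ RHS, this pair disproves the claim.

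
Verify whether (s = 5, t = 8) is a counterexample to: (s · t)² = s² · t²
No

Substituting s = 5, t = 8:
LHS = (5 · 8)² = 1600
RHS = 5² · 8² = 1600

The sides agree, so this pair does not disprove the claim.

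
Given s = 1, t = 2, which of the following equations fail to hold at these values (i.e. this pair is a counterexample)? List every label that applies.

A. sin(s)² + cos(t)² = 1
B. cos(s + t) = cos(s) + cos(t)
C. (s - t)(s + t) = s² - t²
A, B

Evaluating each claim at the given values:
A. LHS = cos(2)² + sin(1)² ≈ 0.8813, RHS = 1 → fails here (LHS ≠ RHS)
B. LHS = cos(3) ≈ -0.99, RHS = cos(2) + cos(1) ≈ 0.1242 → fails here (LHS ≠ RHS)
C. LHS = -3, RHS = -3 → holds here (LHS = RHS)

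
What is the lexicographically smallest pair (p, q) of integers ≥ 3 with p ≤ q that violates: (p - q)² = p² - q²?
(p, q) = (3, 4)

Substituting (3, 4) into the claim:
LHS = (3 - 4)² = 1
RHS = 3² - 4² = -7

Since LHS ≠ RHS, this pair disproves the claim, and no lexicographically smaller pair (p ≤ q, integers ≥ 3) does.

For instance (5, 8) is also a counterexample (LHS = 9, RHS = -39), but it's lexicographically larger.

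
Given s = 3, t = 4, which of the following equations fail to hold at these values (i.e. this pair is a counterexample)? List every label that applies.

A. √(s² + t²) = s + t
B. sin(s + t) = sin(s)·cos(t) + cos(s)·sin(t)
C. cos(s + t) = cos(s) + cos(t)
Evaluating each claim at the given values:
A. LHS = 5, RHS = 7 → fails here (LHS ≠ RHS)
B. LHS = sin(7) ≈ 0.657, RHS = sin(3)·cos(4) + sin(4)·cos(3) ≈ 0.657 → holds here (LHS = RHS)
C. LHS = cos(7) ≈ 0.7539, RHS = cos(3) + cos(4) ≈ -1.644 → fails here (LHS ≠ RHS)

Answer: A, C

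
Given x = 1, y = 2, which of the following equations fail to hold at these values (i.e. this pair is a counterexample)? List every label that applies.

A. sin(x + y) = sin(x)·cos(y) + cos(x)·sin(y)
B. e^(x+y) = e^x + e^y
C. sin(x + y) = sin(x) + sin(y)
B, C

Evaluating each claim at the given values:
A. LHS = sin(3) ≈ 0.1411, RHS = sin(1)·cos(2) + sin(2)·cos(1) ≈ 0.1411 → holds here (LHS = RHS)
B. LHS = e^3 ≈ 20.09, RHS = e + e^2 ≈ 10.11 → fails here (LHS ≠ RHS)
C. LHS = sin(3) ≈ 0.1411, RHS = sin(1) + sin(2) ≈ 1.751 → fails here (LHS ≠ RHS)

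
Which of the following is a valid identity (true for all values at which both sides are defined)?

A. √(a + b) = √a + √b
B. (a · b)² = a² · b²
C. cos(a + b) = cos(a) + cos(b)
B

A: fails at (4, 4) — LHS = 2·√(2) ≈ 2.828, RHS = 4.
B: holds — e.g. at (2, 5), both sides equal 100.
C: fails at (2, 7) — LHS = cos(9) ≈ -0.9111, RHS = cos(2) + cos(7) ≈ 0.3378.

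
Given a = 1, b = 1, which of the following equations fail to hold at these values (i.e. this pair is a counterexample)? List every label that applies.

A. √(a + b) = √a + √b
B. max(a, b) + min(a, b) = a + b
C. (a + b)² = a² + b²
A, C

Evaluating each claim at the given values:
A. LHS = √(2) ≈ 1.414, RHS = 2 → fails here (LHS ≠ RHS)
B. LHS = 2, RHS = 2 → holds here (LHS = RHS)
C. LHS = 4, RHS = 2 → fails here (LHS ≠ RHS)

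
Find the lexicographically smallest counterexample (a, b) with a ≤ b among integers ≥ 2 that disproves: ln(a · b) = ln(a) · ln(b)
Substituting (2, 2) into the claim:
LHS = ln(2 · 2) = ln(4) ≈ 1.386
RHS = ln(2) · ln(2) = ln(2)² ≈ 0.4805

Since LHS ≠ RHS, this pair disproves the claim, and no lexicographically smaller pair (a ≤ b, integers ≥ 2) does.

For instance (3, 7) is also a counterexample (LHS = ln(21) ≈ 3.045, RHS = ln(3)·ln(7) ≈ 2.138), but it's lexicographically larger.

Answer: (a, b) = (2, 2)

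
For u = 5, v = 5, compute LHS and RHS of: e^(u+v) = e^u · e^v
LHS = e^(5+5) = e^10 ≈ 22026.5
RHS = e^5 · e^5 = e^10 ≈ 22026.5

LHS = RHS: the two sides agree.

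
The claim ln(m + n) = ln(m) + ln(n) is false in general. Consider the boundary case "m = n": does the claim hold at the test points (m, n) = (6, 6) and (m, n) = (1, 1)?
At (6, 6): LHS = ln(12) ≈ 2.485 ≠ RHS = 2·ln(6) ≈ 3.584
At (1, 1): LHS = ln(2) ≈ 0.6931 ≠ RHS = 0

Answer: No, fails at both test points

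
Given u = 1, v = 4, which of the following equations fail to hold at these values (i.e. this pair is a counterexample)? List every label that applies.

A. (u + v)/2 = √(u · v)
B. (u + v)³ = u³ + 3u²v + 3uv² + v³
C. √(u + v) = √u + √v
A, C

Evaluating each claim at the given values:
A. LHS = 5/2, RHS = 2 → fails here (LHS ≠ RHS)
B. LHS = 125, RHS = 125 → holds here (LHS = RHS)
C. LHS = √(5) ≈ 2.236, RHS = 3 → fails here (LHS ≠ RHS)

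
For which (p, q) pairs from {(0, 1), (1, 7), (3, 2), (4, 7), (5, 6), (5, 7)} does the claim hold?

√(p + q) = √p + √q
Testing each pair:
(0, 1): LHS = 1, RHS = 1 → holds
(1, 7): LHS = 2·√(2) ≈ 2.828, RHS = 1 + √(7) ≈ 3.646 → fails
(3, 2): LHS = √(5) ≈ 2.236, RHS = √(2) + √(3) ≈ 3.146 → fails
(4, 7): LHS = √(11) ≈ 3.317, RHS = 2 + √(7) ≈ 4.646 → fails
(5, 6): LHS = √(11) ≈ 3.317, RHS = √(5) + √(6) ≈ 4.686 → fails
(5, 7): LHS = 2·√(3) ≈ 3.464, RHS = √(5) + √(7) ≈ 4.882 → fails

1 of 6 pairs satisfies the claim.

Answer: (0, 1)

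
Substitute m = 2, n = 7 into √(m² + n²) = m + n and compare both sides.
LHS = √(2² + 7²) = √(53) ≈ 7.28
RHS = 2 + 7 = 9

LHS ≠ RHS (they differ by about 1.72), so the equation does not hold here.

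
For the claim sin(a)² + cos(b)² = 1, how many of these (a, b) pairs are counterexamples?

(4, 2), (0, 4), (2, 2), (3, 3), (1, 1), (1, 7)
3

Testing each pair:
(4, 2): LHS = cos(2)² + sin(4)² ≈ 0.7459, RHS = 1 → counterexample
(0, 4): LHS = cos(4)² ≈ 0.4272, RHS = 1 → counterexample
(2, 2): LHS = cos(2)² + sin(2)² = 1, RHS = 1 → satisfies claim
(3, 3): LHS = sin(3)² + cos(3)² = 1, RHS = 1 → satisfies claim
(1, 1): LHS = cos(1)² + sin(1)² = 1, RHS = 1 → satisfies claim
(1, 7): LHS = cos(7)² + sin(1)² ≈ 1.276, RHS = 1 → counterexample

That makes 3 counterexamples.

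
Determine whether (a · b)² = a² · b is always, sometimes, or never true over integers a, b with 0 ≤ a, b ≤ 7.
Sometimes true

It holds at (a, b) = (0, 2) (both sides equal 0), but fails at (a, b) = (1, 7) (LHS = 49, RHS = 7).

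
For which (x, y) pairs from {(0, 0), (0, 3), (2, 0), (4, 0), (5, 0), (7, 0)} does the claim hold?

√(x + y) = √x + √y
All pairs

Testing each pair:
(0, 0): LHS = 0, RHS = 0 → holds
(0, 3): LHS = √(3) ≈ 1.732, RHS = √(3) ≈ 1.732 → holds
(2, 0): LHS = √(2) ≈ 1.414, RHS = √(2) ≈ 1.414 → holds
(4, 0): LHS = 2, RHS = 2 → holds
(5, 0): LHS = √(5) ≈ 2.236, RHS = √(5) ≈ 2.236 → holds
(7, 0): LHS = √(7) ≈ 2.646, RHS = √(7) ≈ 2.646 → holds

Every pair satisfies the claim.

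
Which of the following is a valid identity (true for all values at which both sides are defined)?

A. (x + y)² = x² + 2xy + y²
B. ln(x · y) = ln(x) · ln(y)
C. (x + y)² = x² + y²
A

A: holds — e.g. at (1, 4), both sides equal 25.
B: fails at (2, 5) — LHS = ln(10) ≈ 2.303, RHS = ln(2)·ln(5) ≈ 1.116.
C: fails at (2, 3) — LHS = 25, RHS = 13.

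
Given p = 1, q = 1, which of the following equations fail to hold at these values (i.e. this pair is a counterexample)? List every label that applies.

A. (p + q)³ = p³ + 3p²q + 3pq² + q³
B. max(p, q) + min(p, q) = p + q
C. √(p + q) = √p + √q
Evaluating each claim at the given values:
A. LHS = 8, RHS = 8 → holds here (LHS = RHS)
B. LHS = 2, RHS = 2 → holds here (LHS = RHS)
C. LHS = √(2) ≈ 1.414, RHS = 2 → fails here (LHS ≠ RHS)

Answer: C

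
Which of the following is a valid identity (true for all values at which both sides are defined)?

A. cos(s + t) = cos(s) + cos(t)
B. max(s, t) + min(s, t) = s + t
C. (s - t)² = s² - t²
A: fails at (4, 4) — LHS = cos(8) ≈ -0.1455, RHS = 2·cos(4) ≈ -1.307.
B: holds — e.g. at (1, 2), both sides equal 3.
C: fails at (5, 8) — LHS = 9, RHS = -39.

Answer: B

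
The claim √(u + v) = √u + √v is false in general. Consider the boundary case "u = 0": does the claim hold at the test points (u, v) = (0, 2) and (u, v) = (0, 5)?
At (0, 2): LHS = √(2) ≈ 1.414, RHS = √(2) ≈ 1.414 → equal
At (0, 5): LHS = √(5) ≈ 2.236, RHS = √(5) ≈ 2.236 → equal

So the claim does hold at both of these boundary points, even though it is not an identity.

Answer: Yes, holds at both test points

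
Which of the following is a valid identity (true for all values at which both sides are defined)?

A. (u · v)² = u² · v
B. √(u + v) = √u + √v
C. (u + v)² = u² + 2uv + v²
C

A: fails at (3, 5) — LHS = 225, RHS = 45.
B: fails at (3, 5) — LHS = 2·√(2) ≈ 2.828, RHS = √(3) + √(5) ≈ 3.968.
C: holds — e.g. at (2, 7), both sides equal 81.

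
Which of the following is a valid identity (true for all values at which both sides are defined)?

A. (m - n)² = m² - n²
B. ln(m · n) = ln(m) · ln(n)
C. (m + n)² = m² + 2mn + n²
A: fails at (0, 1) — LHS = 1, RHS = -1.
B: fails at (3, 5) — LHS = ln(15) ≈ 2.708, RHS = ln(3)·ln(5) ≈ 1.768.
C: holds — e.g. at (0, 1), both sides equal 1.

Answer: C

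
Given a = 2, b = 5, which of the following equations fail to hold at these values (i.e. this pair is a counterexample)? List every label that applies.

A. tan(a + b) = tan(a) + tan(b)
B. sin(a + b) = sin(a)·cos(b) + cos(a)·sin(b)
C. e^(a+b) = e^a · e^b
A

Evaluating each claim at the given values:
A. LHS = tan(7) ≈ 0.8714, RHS = tan(5) + tan(2) ≈ -5.566 → fails here (LHS ≠ RHS)
B. LHS = sin(7) ≈ 0.657, RHS = sin(2)·cos(5) + sin(5)·cos(2) ≈ 0.657 → holds here (LHS = RHS)
C. LHS = e^7 ≈ 1097, RHS = e^7 ≈ 1097 → holds here (LHS = RHS)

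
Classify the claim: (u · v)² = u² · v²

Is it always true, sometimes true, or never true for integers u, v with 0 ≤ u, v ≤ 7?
The identity holds for every pair in the range. For instance at (u, v) = (5, 6): both sides equal 900.

Answer: Always true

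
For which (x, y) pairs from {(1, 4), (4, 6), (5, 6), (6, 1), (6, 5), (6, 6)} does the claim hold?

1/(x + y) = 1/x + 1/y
Testing each pair:
(1, 4): LHS = 1/5, RHS = 5/4 → fails
(4, 6): LHS = 1/10, RHS = 5/12 → fails
(5, 6): LHS = 1/11, RHS = 11/30 → fails
(6, 1): LHS = 1/7, RHS = 7/6 → fails
(6, 5): LHS = 1/11, RHS = 11/30 → fails
(6, 6): LHS = 1/12, RHS = 1/3 → fails

No pair satisfies the claim.

Answer: None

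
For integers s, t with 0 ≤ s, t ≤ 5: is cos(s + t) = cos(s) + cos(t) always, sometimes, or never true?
Never true

The claim fails for every pair in the range. For instance at (s, t) = (4, 0): LHS = cos(4) ≈ -0.6536, RHS = cos(4) + 1 ≈ 0.3464.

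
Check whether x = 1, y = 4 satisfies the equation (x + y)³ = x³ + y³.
Substituting x = 1, y = 4:

LHS = (1 + 4)³ = 125
RHS = 1³ + 4³ = 65

LHS ≠ RHS, so the equation does not hold at this point.

Answer: Fails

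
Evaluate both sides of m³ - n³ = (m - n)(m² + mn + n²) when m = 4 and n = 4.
LHS = 4³ - 4³ = 0
RHS = (4 - 4)(4² + 4·4 + 4²) = 0

LHS = RHS: the two sides agree.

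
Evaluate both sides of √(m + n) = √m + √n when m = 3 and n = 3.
LHS = √(3 + 3) = √(6) ≈ 2.449
RHS = √3 + √3 = 2·√(3) ≈ 3.464

LHS ≠ RHS (they differ by about 1.015), so the equation does not hold here.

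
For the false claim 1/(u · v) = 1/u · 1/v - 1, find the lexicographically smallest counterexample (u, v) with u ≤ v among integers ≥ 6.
Substituting (6, 6) into the claim:
LHS = 1/(6 · 6) = 1/36
RHS = 1/6 · 1/6 - 1 = -35/36

Since LHS ≠ RHS, this pair disproves the claim, and no lexicographically smaller pair (u ≤ v, integers ≥ 6) does.

For instance (10, 11) is also a counterexample (LHS = 1/110, RHS = -109/110), but it's lexicographically larger.

Answer: (u, v) = (6, 6)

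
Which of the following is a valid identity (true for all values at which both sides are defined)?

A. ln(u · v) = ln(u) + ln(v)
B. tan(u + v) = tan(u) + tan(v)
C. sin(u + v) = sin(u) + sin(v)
A

A: holds — e.g. at (1, 5), both sides equal ln(5) ≈ 1.609.
B: fails at (2, 5) — LHS = tan(7) ≈ 0.8714, RHS = tan(5) + tan(2) ≈ -5.566.
C: fails at (1, 2) — LHS = sin(3) ≈ 0.1411, RHS = sin(1) + sin(2) ≈ 1.751.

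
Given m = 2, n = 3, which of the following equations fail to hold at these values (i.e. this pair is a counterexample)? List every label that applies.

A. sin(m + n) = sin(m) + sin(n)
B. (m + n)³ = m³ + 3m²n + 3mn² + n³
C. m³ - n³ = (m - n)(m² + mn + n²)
Evaluating each claim at the given values:
A. LHS = sin(5) ≈ -0.9589, RHS = sin(3) + sin(2) ≈ 1.05 → fails here (LHS ≠ RHS)
B. LHS = 125, RHS = 125 → holds here (LHS = RHS)
C. LHS = -19, RHS = -19 → holds here (LHS = RHS)

Answer: A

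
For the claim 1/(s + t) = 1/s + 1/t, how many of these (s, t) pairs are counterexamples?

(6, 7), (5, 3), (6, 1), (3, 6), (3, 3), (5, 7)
6

Testing each pair:
(6, 7): LHS = 1/13, RHS = 13/42 → counterexample
(5, 3): LHS = 1/8, RHS = 8/15 → counterexample
(6, 1): LHS = 1/7, RHS = 7/6 → counterexample
(3, 6): LHS = 1/9, RHS = 1/2 → counterexample
(3, 3): LHS = 1/6, RHS = 2/3 → counterexample
(5, 7): LHS = 1/12, RHS = 12/35 → counterexample

That makes 6 counterexamples.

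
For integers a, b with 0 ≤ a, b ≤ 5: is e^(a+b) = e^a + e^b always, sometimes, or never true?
Never true

The claim fails for every pair in the range. For instance at (a, b) = (2, 4): LHS = e^6 ≈ 403.4, RHS = e^2 + e^4 ≈ 61.99.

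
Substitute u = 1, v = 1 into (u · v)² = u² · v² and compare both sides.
LHS = (1 · 1)² = 1
RHS = 1² · 1² = 1

LHS = RHS: the two sides agree.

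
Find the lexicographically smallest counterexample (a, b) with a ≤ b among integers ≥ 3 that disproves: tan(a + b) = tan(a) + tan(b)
Substituting (3, 3) into the claim:
LHS = tan(3 + 3) = tan(6) ≈ -0.291
RHS = tan(3) + tan(3) = 2·tan(3) ≈ -0.2851

Since LHS ≠ RHS, this pair disproves the claim, and no lexicographically smaller pair (a ≤ b, integers ≥ 3) does.

For instance (8, 9) is also a counterexample (LHS = tan(17) ≈ 3.494, RHS = tan(8) + tan(9) ≈ -7.252), but it's lexicographically larger.

Answer: (a, b) = (3, 3)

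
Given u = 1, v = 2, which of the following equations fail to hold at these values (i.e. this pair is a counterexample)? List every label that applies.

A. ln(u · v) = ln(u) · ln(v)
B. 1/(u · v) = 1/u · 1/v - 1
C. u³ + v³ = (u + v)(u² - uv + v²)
A, B

Evaluating each claim at the given values:
A. LHS = ln(2) ≈ 0.6931, RHS = 0 → fails here (LHS ≠ RHS)
B. LHS = 1/2, RHS = -1/2 → fails here (LHS ≠ RHS)
C. LHS = 9, RHS = 9 → holds here (LHS = RHS)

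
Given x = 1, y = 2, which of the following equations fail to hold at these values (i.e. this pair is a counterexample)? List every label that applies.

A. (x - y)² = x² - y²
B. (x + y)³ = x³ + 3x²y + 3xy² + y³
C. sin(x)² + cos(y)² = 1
A, C

Evaluating each claim at the given values:
A. LHS = 1, RHS = -3 → fails here (LHS ≠ RHS)
B. LHS = 27, RHS = 27 → holds here (LHS = RHS)
C. LHS = cos(2)² + sin(1)² ≈ 0.8813, RHS = 1 → fails here (LHS ≠ RHS)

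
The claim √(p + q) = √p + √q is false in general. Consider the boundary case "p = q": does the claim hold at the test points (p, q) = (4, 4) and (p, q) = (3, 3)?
At (4, 4): LHS = 2·√(2) ≈ 2.828 ≠ RHS = 4
At (3, 3): LHS = √(6) ≈ 2.449 ≠ RHS = 2·√(3) ≈ 3.464

Answer: No, fails at both test points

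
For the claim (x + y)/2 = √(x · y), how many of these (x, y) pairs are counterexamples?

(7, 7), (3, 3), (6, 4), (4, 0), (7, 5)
Testing each pair:
(7, 7): LHS = 7, RHS = 7 → satisfies claim
(3, 3): LHS = 3, RHS = 3 → satisfies claim
(6, 4): LHS = 5, RHS = 2·√(6) ≈ 4.899 → counterexample
(4, 0): LHS = 2, RHS = 0 → counterexample
(7, 5): LHS = 6, RHS = √(35) ≈ 5.916 → counterexample

That makes 3 counterexamples.

Answer: 3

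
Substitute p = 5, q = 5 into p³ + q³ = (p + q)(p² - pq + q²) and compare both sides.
LHS = 5³ + 5³ = 250
RHS = (5 + 5)(5² - 5·5 + 5²) = 250

LHS = RHS: the two sides agree.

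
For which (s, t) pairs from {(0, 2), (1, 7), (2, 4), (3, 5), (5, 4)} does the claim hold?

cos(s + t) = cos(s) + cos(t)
None

Testing each pair:
(0, 2): LHS = cos(2) ≈ -0.4161, RHS = cos(2) + 1 ≈ 0.5839 → fails
(1, 7): LHS = cos(8) ≈ -0.1455, RHS = cos(1) + cos(7) ≈ 1.294 → fails
(2, 4): LHS = cos(6) ≈ 0.9602, RHS = cos(4) + cos(2) ≈ -1.07 → fails
(3, 5): LHS = cos(8) ≈ -0.1455, RHS = cos(3) + cos(5) ≈ -0.7063 → fails
(5, 4): LHS = cos(9) ≈ -0.9111, RHS = cos(4) + cos(5) ≈ -0.37 → fails

No pair satisfies the claim.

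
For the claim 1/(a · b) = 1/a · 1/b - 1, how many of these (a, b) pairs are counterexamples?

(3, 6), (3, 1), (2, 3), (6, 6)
Testing each pair:
(3, 6): LHS = 1/18, RHS = -17/18 → counterexample
(3, 1): LHS = 1/3, RHS = -2/3 → counterexample
(2, 3): LHS = 1/6, RHS = -5/6 → counterexample
(6, 6): LHS = 1/36, RHS = -35/36 → counterexample

That makes 4 counterexamples.

Answer: 4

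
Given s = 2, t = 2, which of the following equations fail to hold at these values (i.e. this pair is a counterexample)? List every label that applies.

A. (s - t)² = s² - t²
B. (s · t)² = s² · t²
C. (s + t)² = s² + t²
C

Evaluating each claim at the given values:
A. LHS = 0, RHS = 0 → holds here (LHS = RHS)
B. LHS = 16, RHS = 16 → holds here (LHS = RHS)
C. LHS = 16, RHS = 8 → fails here (LHS ≠ RHS)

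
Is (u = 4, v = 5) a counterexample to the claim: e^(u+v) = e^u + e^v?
Substituting u = 4, v = 5:
LHS = e^(4+5) = e^9 ≈ 8103
RHS = e^4 + e^5 ≈ 203

Since LHS ≠ RHS, this pair disproves the claim.

Answer: Yes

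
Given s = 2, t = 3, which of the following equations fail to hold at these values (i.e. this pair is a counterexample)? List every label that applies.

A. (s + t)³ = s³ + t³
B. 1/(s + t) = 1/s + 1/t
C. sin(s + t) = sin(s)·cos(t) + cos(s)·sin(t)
Evaluating each claim at the given values:
A. LHS = 125, RHS = 35 → fails here (LHS ≠ RHS)
B. LHS = 1/5, RHS = 5/6 → fails here (LHS ≠ RHS)
C. LHS = sin(5) ≈ -0.9589, RHS = sin(2)·cos(3) + sin(3)·cos(2) ≈ -0.9589 → holds here (LHS = RHS)

Answer: A, B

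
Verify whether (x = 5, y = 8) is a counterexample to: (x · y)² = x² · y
Yes

Substituting x = 5, y = 8:
LHS = (5 · 8)² = 1600
RHS = 5² · 8 = 200

Since LHS ≠ RHS, this pair disproves the claim.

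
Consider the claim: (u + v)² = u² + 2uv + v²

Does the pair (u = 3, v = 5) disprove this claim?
Substituting u = 3, v = 5:
LHS = (3 + 5)² = 64
RHS = 3² + 2·3·5 + 5² = 64

The sides agree, so this pair does not disprove the claim.

Answer: No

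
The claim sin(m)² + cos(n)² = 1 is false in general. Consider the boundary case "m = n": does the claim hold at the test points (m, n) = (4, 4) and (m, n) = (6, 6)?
Yes, holds at both test points

At (4, 4): LHS = cos(4)² + sin(4)² = 1, RHS = 1 → equal
At (6, 6): LHS = sin(6)² + cos(6)² = 1, RHS = 1 → equal

So the claim does hold at both of these boundary points, even though it is not an identity.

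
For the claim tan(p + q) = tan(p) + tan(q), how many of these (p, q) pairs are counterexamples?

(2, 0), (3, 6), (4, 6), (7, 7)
Testing each pair:
(2, 0): LHS = tan(2) ≈ -2.185, RHS = tan(2) ≈ -2.185 → satisfies claim
(3, 6): LHS = tan(9) ≈ -0.4523, RHS = tan(6) + tan(3) ≈ -0.4336 → counterexample
(4, 6): LHS = tan(10) ≈ 0.6484, RHS = tan(6) + tan(4) ≈ 0.8668 → counterexample
(7, 7): LHS = tan(14) ≈ 7.245, RHS = 2·tan(7) ≈ 1.743 → counterexample

That makes 3 counterexamples.

Answer: 3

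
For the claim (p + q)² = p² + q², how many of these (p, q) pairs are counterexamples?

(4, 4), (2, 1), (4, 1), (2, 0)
3

Testing each pair:
(4, 4): LHS = 64, RHS = 32 → counterexample
(2, 1): LHS = 9, RHS = 5 → counterexample
(4, 1): LHS = 25, RHS = 17 → counterexample
(2, 0): LHS = 4, RHS = 4 → satisfies claim

That makes 3 counterexamples.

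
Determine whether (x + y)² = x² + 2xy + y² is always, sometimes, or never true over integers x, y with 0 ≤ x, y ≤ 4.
Always true

The identity holds for every pair in the range. For instance at (x, y) = (3, 2): both sides equal 25.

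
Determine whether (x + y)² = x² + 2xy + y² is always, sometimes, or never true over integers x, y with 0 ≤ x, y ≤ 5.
Always true

The identity holds for every pair in the range. For instance at (x, y) = (4, 3): both sides equal 49.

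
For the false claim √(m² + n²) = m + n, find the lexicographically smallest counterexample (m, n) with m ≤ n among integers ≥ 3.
(m, n) = (3, 3)

Substituting (3, 3) into the claim:
LHS = √(3² + 3²) = 3·√(2) ≈ 4.243
RHS = 3 + 3 = 6

Since LHS ≠ RHS, this pair disproves the claim, and no lexicographically smaller pair (m ≤ n, integers ≥ 3) does.

For instance (6, 7) is also a counterexample (LHS = √(85) ≈ 9.22, RHS = 13), but it's lexicographically larger.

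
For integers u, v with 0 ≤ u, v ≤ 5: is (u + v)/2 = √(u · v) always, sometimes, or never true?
Sometimes true

It holds at (u, v) = (2, 2) (both sides equal 2), but fails at (u, v) = (1, 3) (LHS = 2, RHS = √(3) ≈ 1.732).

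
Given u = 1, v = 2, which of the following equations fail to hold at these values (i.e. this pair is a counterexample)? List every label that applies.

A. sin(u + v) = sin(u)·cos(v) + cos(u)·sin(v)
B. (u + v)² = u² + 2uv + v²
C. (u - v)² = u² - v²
C

Evaluating each claim at the given values:
A. LHS = sin(3) ≈ 0.1411, RHS = sin(1)·cos(2) + sin(2)·cos(1) ≈ 0.1411 → holds here (LHS = RHS)
B. LHS = 9, RHS = 9 → holds here (LHS = RHS)
C. LHS = 1, RHS = -3 → fails here (LHS ≠ RHS)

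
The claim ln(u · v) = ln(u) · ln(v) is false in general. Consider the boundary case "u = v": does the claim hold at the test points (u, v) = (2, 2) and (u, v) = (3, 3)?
At (2, 2): LHS = ln(4) ≈ 1.386 ≠ RHS = ln(2)² ≈ 0.4805
At (3, 3): LHS = ln(9) ≈ 2.197 ≠ RHS = ln(3)² ≈ 1.207

Answer: No, fails at both test points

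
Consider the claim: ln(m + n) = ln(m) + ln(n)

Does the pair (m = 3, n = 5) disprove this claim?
Substituting m = 3, n = 5:
LHS = ln(3 + 5) = ln(8) ≈ 2.079
RHS = ln(3) + ln(5) ≈ 2.708

Since LHS ≠ RHS, this pair disproves the claim.

Answer: Yes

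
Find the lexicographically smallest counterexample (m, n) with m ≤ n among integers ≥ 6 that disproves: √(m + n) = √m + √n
(m, n) = (6, 6)

Substituting (6, 6) into the claim:
LHS = √(6 + 6) = 2·√(3) ≈ 3.464
RHS = √6 + √6 = 2·√(6) ≈ 4.899

Since LHS ≠ RHS, this pair disproves the claim, and no lexicographically smaller pair (m ≤ n, integers ≥ 6) does.

For instance (12, 13) is also a counterexample (LHS = 5, RHS = 2·√(3) + √(13) ≈ 7.07), but it's lexicographically larger.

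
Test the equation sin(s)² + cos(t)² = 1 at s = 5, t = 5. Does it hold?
Holds

Substituting s = 5, t = 5:

LHS = sin(5)² + cos(5)² = 1
RHS = 1

LHS = RHS, so the equation holds at this point.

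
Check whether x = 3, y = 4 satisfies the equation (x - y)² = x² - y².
Substituting x = 3, y = 4:

LHS = (3 - 4)² = 1
RHS = 3² - 4² = -7

LHS ≠ RHS, so the equation does not hold at this point.

Answer: Fails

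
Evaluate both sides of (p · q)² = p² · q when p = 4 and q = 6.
LHS = (4 · 6)² = 576
RHS = 4² · 6 = 96

LHS ≠ RHS, so the equation does not hold here.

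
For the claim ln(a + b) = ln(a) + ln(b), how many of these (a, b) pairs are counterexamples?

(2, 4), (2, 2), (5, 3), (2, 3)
3

Testing each pair:
(2, 4): LHS = ln(6) ≈ 1.792, RHS = ln(2) + ln(4) ≈ 2.079 → counterexample
(2, 2): LHS = ln(4) ≈ 1.386, RHS = 2·ln(2) ≈ 1.386 → satisfies claim
(5, 3): LHS = ln(8) ≈ 2.079, RHS = ln(3) + ln(5) ≈ 2.708 → counterexample
(2, 3): LHS = ln(5) ≈ 1.609, RHS = ln(2) + ln(3) ≈ 1.792 → counterexample

That makes 3 counterexamples.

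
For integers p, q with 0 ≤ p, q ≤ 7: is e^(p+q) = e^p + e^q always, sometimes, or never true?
Never true

The claim fails for every pair in the range. For instance at (p, q) = (2, 7): LHS = e^9 ≈ 8103, RHS = e^2 + e^7 ≈ 1104.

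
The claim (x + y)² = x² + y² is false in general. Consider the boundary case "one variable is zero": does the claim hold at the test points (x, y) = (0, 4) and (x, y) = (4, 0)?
Yes, holds at both test points

At (0, 4): LHS = 16, RHS = 16 → equal
At (4, 0): LHS = 16, RHS = 16 → equal

So the claim does hold at both of these boundary points, even though it is not an identity.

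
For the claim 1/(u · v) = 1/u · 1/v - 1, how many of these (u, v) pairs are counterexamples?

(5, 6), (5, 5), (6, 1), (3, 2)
4

Testing each pair:
(5, 6): LHS = 1/30, RHS = -29/30 → counterexample
(5, 5): LHS = 1/25, RHS = -24/25 → counterexample
(6, 1): LHS = 1/6, RHS = -5/6 → counterexample
(3, 2): LHS = 1/6, RHS = -5/6 → counterexample

That makes 4 counterexamples.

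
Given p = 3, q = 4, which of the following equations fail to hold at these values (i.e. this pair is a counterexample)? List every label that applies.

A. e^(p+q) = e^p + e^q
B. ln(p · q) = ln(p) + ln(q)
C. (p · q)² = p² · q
A, C

Evaluating each claim at the given values:
A. LHS = e^7 ≈ 1097, RHS = e^3 + e^4 ≈ 74.68 → fails here (LHS ≠ RHS)
B. LHS = ln(12) ≈ 2.485, RHS = ln(3) + ln(4) ≈ 2.485 → holds here (LHS = RHS)
C. LHS = 144, RHS = 36 → fails here (LHS ≠ RHS)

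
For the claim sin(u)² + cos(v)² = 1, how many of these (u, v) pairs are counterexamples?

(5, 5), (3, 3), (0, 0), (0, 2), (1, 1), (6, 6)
1

Testing each pair:
(5, 5): LHS = cos(5)² + sin(5)² = 1, RHS = 1 → satisfies claim
(3, 3): LHS = sin(3)² + cos(3)² = 1, RHS = 1 → satisfies claim
(0, 0): LHS = 1, RHS = 1 → satisfies claim
(0, 2): LHS = cos(2)² ≈ 0.1732, RHS = 1 → counterexample
(1, 1): LHS = cos(1)² + sin(1)² = 1, RHS = 1 → satisfies claim
(6, 6): LHS = sin(6)² + cos(6)² = 1, RHS = 1 → satisfies claim

That makes 1 counterexample.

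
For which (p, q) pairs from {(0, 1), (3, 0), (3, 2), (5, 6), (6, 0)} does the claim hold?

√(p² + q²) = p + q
(0, 1), (3, 0), (6, 0)

Testing each pair:
(0, 1): LHS = 1, RHS = 1 → holds
(3, 0): LHS = 3, RHS = 3 → holds
(3, 2): LHS = √(13) ≈ 3.606, RHS = 5 → fails
(5, 6): LHS = √(61) ≈ 7.81, RHS = 11 → fails
(6, 0): LHS = 6, RHS = 6 → holds

3 of 5 pairs satisfy the claim.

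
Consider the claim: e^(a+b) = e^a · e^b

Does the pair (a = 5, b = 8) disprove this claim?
No

Substituting a = 5, b = 8:
LHS = e^(5+8) = e^13 ≈ 442413.4
RHS = e^5 · e^8 = e^13 ≈ 442413.4

The sides agree, so this pair does not disprove the claim.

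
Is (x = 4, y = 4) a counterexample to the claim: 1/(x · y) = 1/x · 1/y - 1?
Substituting x = 4, y = 4:
LHS = 1/(4 · 4) = 1/16
RHS = 1/4 · 1/4 - 1 = -15/16

Since LHS ≠ RHS, this pair disproves the claim.

Answer: Yes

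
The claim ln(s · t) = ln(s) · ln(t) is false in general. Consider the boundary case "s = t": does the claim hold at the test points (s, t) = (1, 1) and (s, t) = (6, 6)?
At (1, 1): LHS = 0, RHS = 0 → equal
At (6, 6): LHS = ln(36) ≈ 3.584 ≠ RHS = ln(6)² ≈ 3.21

Answer: Only at (1, 1)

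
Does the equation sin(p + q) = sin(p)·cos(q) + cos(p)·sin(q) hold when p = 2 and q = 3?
Substituting p = 2, q = 3:

LHS = sin(2 + 3) = sin(5) ≈ -0.9589
RHS = sin(2)·cos(3) + cos(2)·sin(3) = sin(2)·cos(3) + sin(3)·cos(2) ≈ -0.9589

LHS = RHS, so the equation holds at this point.

Answer: Holds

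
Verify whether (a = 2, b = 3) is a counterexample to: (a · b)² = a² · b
Substituting a = 2, b = 3:
LHS = (2 · 3)² = 36
RHS = 2² · 3 = 12

Since LHS ≠ RHS, this pair disproves the claim.

Answer: Yes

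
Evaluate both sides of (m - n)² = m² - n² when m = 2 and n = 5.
LHS = (2 - 5)² = 9
RHS = 2² - 5² = -21

LHS ≠ RHS, so the equation does not hold here.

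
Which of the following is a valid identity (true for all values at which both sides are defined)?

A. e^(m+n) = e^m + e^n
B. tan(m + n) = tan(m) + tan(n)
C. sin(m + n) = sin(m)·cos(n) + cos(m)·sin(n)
C

A: fails at (0, 1) — LHS = e ≈ 2.718, RHS = 1 + e ≈ 3.718.
B: fails at (5, 8) — LHS = tan(13) ≈ 0.463, RHS = tan(8) + tan(5) ≈ -10.18.
C: holds — e.g. at (1, 5), both sides equal sin(6) ≈ -0.2794.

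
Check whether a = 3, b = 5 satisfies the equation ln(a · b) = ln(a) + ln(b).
Holds

Substituting a = 3, b = 5:

LHS = ln(3 · 5) = ln(15) ≈ 2.708
RHS = ln(3) + ln(5) ≈ 2.708

LHS = RHS, so the equation holds at this point.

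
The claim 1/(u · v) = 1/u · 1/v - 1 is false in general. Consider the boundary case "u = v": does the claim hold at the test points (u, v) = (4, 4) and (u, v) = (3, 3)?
At (4, 4): LHS = 1/16 ≠ RHS = -15/16
At (3, 3): LHS = 1/9 ≠ RHS = -8/9

Answer: No, fails at both test points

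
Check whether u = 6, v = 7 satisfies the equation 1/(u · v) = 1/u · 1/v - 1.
Fails

Substituting u = 6, v = 7:

LHS = 1/(6 · 7) = 1/42
RHS = 1/6 · 1/7 - 1 = -41/42

LHS ≠ RHS, so the equation does not hold at this point.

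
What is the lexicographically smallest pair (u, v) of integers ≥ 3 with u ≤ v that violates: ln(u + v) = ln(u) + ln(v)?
Substituting (3, 3) into the claim:
LHS = ln(3 + 3) = ln(6) ≈ 1.792
RHS = ln(3) + ln(3) = 2·ln(3) ≈ 2.197

Since LHS ≠ RHS, this pair disproves the claim, and no lexicographically smaller pair (u ≤ v, integers ≥ 3) does.

For instance (3, 4) is also a counterexample (LHS = ln(7) ≈ 1.946, RHS = ln(3) + ln(4) ≈ 2.485), but it's lexicographically larger.

Answer: (u, v) = (3, 3)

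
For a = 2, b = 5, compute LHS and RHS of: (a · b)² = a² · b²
LHS = (2 · 5)² = 100
RHS = 2² · 5² = 100

LHS = RHS: the two sides agree.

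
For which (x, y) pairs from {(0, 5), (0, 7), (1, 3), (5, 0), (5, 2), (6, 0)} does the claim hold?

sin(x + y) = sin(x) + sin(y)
(0, 5), (0, 7), (5, 0), (6, 0)

Testing each pair:
(0, 5): LHS = sin(5) ≈ -0.9589, RHS = sin(5) ≈ -0.9589 → holds
(0, 7): LHS = sin(7) ≈ 0.657, RHS = sin(7) ≈ 0.657 → holds
(1, 3): LHS = sin(4) ≈ -0.7568, RHS = sin(3) + sin(1) ≈ 0.9826 → fails
(5, 0): LHS = sin(5) ≈ -0.9589, RHS = sin(5) ≈ -0.9589 → holds
(5, 2): LHS = sin(7) ≈ 0.657, RHS = sin(5) + sin(2) ≈ -0.04963 → fails
(6, 0): LHS = sin(6) ≈ -0.2794, RHS = sin(6) ≈ -0.2794 → holds

4 of 6 pairs satisfy the claim.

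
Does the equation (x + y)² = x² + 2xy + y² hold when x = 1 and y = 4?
Holds

Substituting x = 1, y = 4:

LHS = (1 + 4)² = 25
RHS = 1² + 2·1·4 + 4² = 25

LHS = RHS, so the equation holds at this point.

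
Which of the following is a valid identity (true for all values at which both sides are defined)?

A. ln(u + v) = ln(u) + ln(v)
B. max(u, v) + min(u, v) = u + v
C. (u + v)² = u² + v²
B

A: fails at (2, 3) — LHS = ln(5) ≈ 1.609, RHS = ln(2) + ln(3) ≈ 1.792.
B: holds — e.g. at (4, 5), both sides equal 9.
C: fails at (6, 7) — LHS = 169, RHS = 85.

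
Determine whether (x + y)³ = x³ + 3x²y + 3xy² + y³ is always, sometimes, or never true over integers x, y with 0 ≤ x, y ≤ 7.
Always true

The identity holds for every pair in the range. For instance at (x, y) = (0, 6): both sides equal 216.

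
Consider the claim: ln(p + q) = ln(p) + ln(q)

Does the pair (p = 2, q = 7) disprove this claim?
Yes

Substituting p = 2, q = 7:
LHS = ln(2 + 7) = ln(9) ≈ 2.197
RHS = ln(2) + ln(7) ≈ 2.639

Since LHS ≠ RHS, this pair disproves the claim.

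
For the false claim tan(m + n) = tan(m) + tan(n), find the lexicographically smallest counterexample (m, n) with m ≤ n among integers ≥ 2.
(m, n) = (2, 2)

Substituting (2, 2) into the claim:
LHS = tan(2 + 2) = tan(4) ≈ 1.158
RHS = tan(2) + tan(2) = 2·tan(2) ≈ -4.37

Since LHS ≠ RHS, this pair disproves the claim, and no lexicographically smaller pair (m ≤ n, integers ≥ 2) does.

For instance (5, 6) is also a counterexample (LHS = tan(11) ≈ -226, RHS = tan(5) + tan(6) ≈ -3.672), but it's lexicographically larger.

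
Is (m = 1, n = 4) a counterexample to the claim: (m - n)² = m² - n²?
Substituting m = 1, n = 4:
LHS = (1 - 4)² = 9
RHS = 1² - 4² = -15

Since LHS ≠ RHS, this pair disproves the claim.

Answer: Yes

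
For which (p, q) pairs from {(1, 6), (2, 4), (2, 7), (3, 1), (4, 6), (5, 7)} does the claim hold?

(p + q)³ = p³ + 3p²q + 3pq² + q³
All pairs

Testing each pair:
(1, 6): LHS = 343, RHS = 343 → holds
(2, 4): LHS = 216, RHS = 216 → holds
(2, 7): LHS = 729, RHS = 729 → holds
(3, 1): LHS = 64, RHS = 64 → holds
(4, 6): LHS = 1000, RHS = 1000 → holds
(5, 7): LHS = 1728, RHS = 1728 → holds

Every pair satisfies the claim.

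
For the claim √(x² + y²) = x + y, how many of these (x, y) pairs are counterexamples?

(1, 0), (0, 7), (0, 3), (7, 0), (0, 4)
0

Testing each pair:
(1, 0): LHS = 1, RHS = 1 → satisfies claim
(0, 7): LHS = 7, RHS = 7 → satisfies claim
(0, 3): LHS = 3, RHS = 3 → satisfies claim
(7, 0): LHS = 7, RHS = 7 → satisfies claim
(0, 4): LHS = 4, RHS = 4 → satisfies claim

That makes 0 counterexamples.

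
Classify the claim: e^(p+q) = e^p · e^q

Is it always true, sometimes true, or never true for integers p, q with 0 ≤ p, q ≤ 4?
Always true

The identity holds for every pair in the range. For instance at (p, q) = (2, 3): both sides equal e^5 ≈ 148.4.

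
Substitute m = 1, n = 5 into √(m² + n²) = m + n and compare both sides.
LHS = √(1² + 5²) = √(26) ≈ 5.099
RHS = 1 + 5 = 6

LHS ≠ RHS (they differ by about 0.901), so the equation does not hold here.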